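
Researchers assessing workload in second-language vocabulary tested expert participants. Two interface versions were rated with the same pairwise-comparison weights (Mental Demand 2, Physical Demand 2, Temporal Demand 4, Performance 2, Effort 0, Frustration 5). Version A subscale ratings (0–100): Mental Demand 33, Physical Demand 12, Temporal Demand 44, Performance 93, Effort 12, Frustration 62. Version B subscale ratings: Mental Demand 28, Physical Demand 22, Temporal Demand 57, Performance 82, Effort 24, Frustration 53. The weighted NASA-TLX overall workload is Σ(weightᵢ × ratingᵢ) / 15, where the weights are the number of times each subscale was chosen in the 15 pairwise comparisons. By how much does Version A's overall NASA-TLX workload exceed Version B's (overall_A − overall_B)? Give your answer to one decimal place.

0.3

Version A weighted sum = 2·33 + 2·12 + 4·44 + 2·93 + 0·12 + 5·62 = 66 + 24 + 176 + 186 + 0 + 310 = 762; overall_A = 762/15 = 50.8000.
Version B weighted sum = 2·28 + 2·22 + 4·57 + 2·82 + 0·24 + 5·53 = 56 + 44 + 228 + 164 + 0 + 265 = 757; overall_B = 757/15 = 50.4667.
Difference = 50.8000 − 50.4667 = 0.3333 ≈ 0.3.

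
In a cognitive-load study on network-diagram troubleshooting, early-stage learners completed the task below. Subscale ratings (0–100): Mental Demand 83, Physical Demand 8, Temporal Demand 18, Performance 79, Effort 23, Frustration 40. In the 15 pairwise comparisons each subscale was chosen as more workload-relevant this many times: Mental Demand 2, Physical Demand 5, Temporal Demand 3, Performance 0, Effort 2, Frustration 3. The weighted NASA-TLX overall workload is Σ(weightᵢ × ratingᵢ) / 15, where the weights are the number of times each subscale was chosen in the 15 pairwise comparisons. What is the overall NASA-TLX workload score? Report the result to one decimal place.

The tallies are the weights (they sum to 15).
Weighted sum = 2·83 + 5·8 + 3·18 + 0·79 + 2·23 + 3·40
            = 166 + 40 + 54 + 0 + 46 + 120 = 426.
Overall workload = 426 / 15 = 28.4000 ≈ 28.4.

28.4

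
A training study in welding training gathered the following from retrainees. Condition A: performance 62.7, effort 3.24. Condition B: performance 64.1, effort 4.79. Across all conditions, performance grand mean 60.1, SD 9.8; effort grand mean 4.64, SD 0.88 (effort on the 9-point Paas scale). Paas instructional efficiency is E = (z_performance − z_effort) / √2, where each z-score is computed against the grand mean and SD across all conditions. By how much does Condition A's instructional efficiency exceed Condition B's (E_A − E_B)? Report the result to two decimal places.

1.14

Condition A: z_P = (62.7 − 60.1)/9.8 = 0.2653; z_E = (3.24 − 4.64)/0.88 = -1.5909; E_A = (0.2653 − (-1.5909))/√2 = 1.3125.
Condition B: z_P = (64.1 − 60.1)/9.8 = 0.4082; z_E = (4.79 − 4.64)/0.88 = 0.1705; E_B = (0.4082 − 0.1705)/√2 = 0.1681.
E_A − E_B = 1.3125 − 0.1681 = 1.1444 ≈ 1.14.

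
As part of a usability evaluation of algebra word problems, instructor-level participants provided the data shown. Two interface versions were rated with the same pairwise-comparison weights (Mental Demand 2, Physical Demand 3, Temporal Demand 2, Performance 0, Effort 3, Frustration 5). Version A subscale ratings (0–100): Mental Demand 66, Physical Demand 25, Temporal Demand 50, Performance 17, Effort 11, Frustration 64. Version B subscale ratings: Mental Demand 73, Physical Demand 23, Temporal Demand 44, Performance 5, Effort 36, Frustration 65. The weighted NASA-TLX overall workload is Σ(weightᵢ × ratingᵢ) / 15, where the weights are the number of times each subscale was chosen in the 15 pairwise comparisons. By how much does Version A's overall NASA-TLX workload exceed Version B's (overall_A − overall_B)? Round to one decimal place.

Version A weighted sum = 2·66 + 3·25 + 2·50 + 0·17 + 3·11 + 5·64 = 132 + 75 + 100 + 0 + 33 + 320 = 660; overall_A = 660/15 = 44.0000.
Version B weighted sum = 2·73 + 3·23 + 2·44 + 0·5 + 3·36 + 5·65 = 146 + 69 + 88 + 0 + 108 + 325 = 736; overall_B = 736/15 = 49.0667.
Difference = 44.0000 − 49.0667 = -5.0667 ≈ -5.1.

-5.1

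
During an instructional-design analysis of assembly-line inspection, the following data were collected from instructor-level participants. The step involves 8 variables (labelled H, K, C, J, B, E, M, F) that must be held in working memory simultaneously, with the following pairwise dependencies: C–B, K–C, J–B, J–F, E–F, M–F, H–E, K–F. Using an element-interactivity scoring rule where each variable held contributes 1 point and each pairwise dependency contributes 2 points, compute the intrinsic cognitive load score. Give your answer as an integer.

Count of variables held simultaneously: 8.
Count of pairwise dependencies listed: 8.
Element contribution: 8 × 1 = 8.
Interaction contribution: 8 × 2 = 16.
Intrinsic load = 8 + 16 = 24.

24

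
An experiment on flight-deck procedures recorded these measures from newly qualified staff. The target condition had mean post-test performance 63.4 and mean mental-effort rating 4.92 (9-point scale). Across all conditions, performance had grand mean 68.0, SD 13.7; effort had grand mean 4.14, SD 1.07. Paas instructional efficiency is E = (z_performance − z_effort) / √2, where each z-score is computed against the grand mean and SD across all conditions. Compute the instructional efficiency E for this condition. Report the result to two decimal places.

z_performance = (63.4 − 68.0) / 13.7 = -4.6000 / 13.7 = -0.3358.
z_effort = (4.92 − 4.14) / 1.07 = 0.7800 / 1.07 = 0.7290.
z_P − z_E = -0.3358 − 0.7290 = -1.0648.
E = -1.0648 / √2 = -1.0648 / 1.41421 = -0.7529 ≈ -0.75.

-0.75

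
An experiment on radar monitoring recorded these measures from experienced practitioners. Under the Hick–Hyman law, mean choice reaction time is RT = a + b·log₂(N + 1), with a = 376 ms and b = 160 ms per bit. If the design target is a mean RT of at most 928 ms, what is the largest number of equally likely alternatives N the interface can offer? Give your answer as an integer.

9

Set 376 + 160·log₂(N + 1) ≤ 928.
log₂(N + 1) ≤ (928 − 376) / 160 = 3.4500.
N + 1 ≤ 2^3.4500 = 10.9283.
N ≤ 9.9283, so the largest integer N is 9.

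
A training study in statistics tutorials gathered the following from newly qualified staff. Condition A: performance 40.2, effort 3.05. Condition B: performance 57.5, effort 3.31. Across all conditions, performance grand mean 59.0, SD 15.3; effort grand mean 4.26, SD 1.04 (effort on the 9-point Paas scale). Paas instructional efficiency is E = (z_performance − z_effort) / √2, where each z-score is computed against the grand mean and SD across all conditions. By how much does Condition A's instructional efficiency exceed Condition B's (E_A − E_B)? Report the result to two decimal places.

-0.62

Condition A: z_P = (40.2 − 59.0)/15.3 = -1.2288; z_E = (3.05 − 4.26)/1.04 = -1.1635; E_A = (-1.2288 − (-1.1635))/√2 = -0.0462.
Condition B: z_P = (57.5 − 59.0)/15.3 = -0.0980; z_E = (3.31 − 4.26)/1.04 = -0.9135; E_B = (-0.0980 − (-0.9135))/√2 = 0.5766.
E_A − E_B = -0.0462 − 0.5766 = -0.6228 ≈ -0.62.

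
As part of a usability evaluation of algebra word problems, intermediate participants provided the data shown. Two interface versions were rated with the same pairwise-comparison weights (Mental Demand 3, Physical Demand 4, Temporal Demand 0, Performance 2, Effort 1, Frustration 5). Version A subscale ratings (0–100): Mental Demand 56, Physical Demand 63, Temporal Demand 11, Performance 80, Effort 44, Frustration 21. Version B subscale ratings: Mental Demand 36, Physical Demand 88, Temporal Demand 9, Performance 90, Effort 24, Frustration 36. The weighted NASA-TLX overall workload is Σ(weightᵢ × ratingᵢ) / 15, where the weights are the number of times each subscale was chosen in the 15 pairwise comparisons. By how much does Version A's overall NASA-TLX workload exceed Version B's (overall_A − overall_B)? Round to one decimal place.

Version A weighted sum = 3·56 + 4·63 + 0·11 + 2·80 + 1·44 + 5·21 = 168 + 252 + 0 + 160 + 44 + 105 = 729; overall_A = 729/15 = 48.6000.
Version B weighted sum = 3·36 + 4·88 + 0·9 + 2·90 + 1·24 + 5·36 = 108 + 352 + 0 + 180 + 24 + 180 = 844; overall_B = 844/15 = 56.2667.
Difference = 48.6000 − 56.2667 = -7.6667 ≈ -7.7.

-7.7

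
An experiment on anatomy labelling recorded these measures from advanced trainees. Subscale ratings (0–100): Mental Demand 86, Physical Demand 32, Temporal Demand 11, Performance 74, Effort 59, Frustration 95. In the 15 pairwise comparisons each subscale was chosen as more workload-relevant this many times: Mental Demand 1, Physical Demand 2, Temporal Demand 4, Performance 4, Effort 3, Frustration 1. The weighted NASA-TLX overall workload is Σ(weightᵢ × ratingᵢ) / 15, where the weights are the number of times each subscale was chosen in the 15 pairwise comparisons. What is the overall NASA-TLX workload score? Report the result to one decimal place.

50.8

The tallies are the weights (they sum to 15).
Weighted sum = 1·86 + 2·32 + 4·11 + 4·74 + 3·59 + 1·95
            = 86 + 64 + 44 + 296 + 177 + 95 = 762.
Overall workload = 762 / 15 = 50.8000 ≈ 50.8.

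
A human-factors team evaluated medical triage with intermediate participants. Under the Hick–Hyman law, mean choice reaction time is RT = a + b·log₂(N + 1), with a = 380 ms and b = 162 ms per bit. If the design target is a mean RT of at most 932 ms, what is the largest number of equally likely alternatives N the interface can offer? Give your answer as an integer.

9

Set 380 + 162·log₂(N + 1) ≤ 932.
log₂(N + 1) ≤ (932 − 380) / 162 = 3.4074.
N + 1 ≤ 2^3.4074 = 10.6103.
N ≤ 9.6103, so the largest integer N is 9.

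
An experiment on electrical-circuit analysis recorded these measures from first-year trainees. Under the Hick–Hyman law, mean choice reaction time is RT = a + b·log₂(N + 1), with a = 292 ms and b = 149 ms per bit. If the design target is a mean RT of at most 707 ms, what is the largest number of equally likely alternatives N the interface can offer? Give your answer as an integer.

5

Set 292 + 149·log₂(N + 1) ≤ 707.
log₂(N + 1) ≤ (707 − 292) / 149 = 2.7852.
N + 1 ≤ 2^2.7852 = 6.8933.
N ≤ 5.8933, so the largest integer N is 5.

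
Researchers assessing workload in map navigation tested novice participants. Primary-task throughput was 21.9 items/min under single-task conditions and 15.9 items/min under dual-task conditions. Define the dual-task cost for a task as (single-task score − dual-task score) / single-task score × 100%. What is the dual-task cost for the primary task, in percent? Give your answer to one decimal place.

27.4

Cost = (21.9 − 15.9) / 21.9 × 100%
     = 6.0000 / 21.9 × 100% = 27.3973%.
≈ 27.4%.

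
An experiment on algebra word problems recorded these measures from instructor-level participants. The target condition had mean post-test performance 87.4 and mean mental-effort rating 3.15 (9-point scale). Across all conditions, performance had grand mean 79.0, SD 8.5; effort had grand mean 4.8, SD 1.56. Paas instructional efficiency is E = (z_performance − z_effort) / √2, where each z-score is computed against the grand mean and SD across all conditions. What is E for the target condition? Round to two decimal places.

1.45

z_performance = (87.4 − 79.0) / 8.5 = 8.4000 / 8.5 = 0.9882.
z_effort = (3.15 − 4.8) / 1.56 = -1.6500 / 1.56 = -1.0577.
z_P − z_E = 0.9882 − (-1.0577) = 2.0459.
E = 2.0459 / √2 = 2.0459 / 1.41421 = 1.4467 ≈ 1.45.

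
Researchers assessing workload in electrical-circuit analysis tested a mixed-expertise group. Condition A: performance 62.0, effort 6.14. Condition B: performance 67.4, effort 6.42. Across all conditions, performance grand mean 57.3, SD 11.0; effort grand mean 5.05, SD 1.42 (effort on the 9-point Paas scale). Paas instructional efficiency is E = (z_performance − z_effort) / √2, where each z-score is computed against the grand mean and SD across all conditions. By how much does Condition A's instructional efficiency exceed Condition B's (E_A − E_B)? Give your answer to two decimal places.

Condition A: z_P = (62.0 − 57.3)/11.0 = 0.4273; z_E = (6.14 − 5.05)/1.42 = 0.7676; E_A = (0.4273 − 0.7676)/√2 = -0.2406.
Condition B: z_P = (67.4 − 57.3)/11.0 = 0.9182; z_E = (6.42 − 5.05)/1.42 = 0.9648; E_B = (0.9182 − 0.9648)/√2 = -0.0330.
E_A − E_B = -0.2406 − (-0.0330) = -0.2076 ≈ -0.21.

-0.21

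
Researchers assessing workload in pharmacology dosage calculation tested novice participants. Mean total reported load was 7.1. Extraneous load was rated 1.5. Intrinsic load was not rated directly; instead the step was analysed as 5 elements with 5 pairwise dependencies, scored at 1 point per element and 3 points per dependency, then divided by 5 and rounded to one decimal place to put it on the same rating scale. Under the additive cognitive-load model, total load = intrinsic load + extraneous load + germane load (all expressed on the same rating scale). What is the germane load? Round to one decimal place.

Intrinsic (element-interactivity): (5 × 1 + 5 × 3) / 5 = 20 / 5 = 4.0000 → 4.0.
germane load = total − intrinsic − extraneous
             = 7.1 − 4.0 − 1.5 = 1.6.

1.6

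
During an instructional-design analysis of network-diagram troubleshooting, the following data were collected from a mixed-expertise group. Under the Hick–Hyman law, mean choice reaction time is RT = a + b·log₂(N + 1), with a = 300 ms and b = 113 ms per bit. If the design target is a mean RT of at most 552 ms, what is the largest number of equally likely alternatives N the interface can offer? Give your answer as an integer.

Set 300 + 113·log₂(N + 1) ≤ 552.
log₂(N + 1) ≤ (552 − 300) / 113 = 2.2301.
N + 1 ≤ 2^2.2301 = 4.6917.
N ≤ 3.6917, so the largest integer N is 3.

3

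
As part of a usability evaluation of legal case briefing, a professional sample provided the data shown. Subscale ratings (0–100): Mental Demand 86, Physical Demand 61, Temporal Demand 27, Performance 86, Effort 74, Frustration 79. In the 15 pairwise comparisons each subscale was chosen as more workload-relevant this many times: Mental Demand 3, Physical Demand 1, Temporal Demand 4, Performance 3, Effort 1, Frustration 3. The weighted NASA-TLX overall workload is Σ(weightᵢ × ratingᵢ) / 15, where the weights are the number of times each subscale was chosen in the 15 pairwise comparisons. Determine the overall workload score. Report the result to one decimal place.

66.4

The tallies are the weights (they sum to 15).
Weighted sum = 3·86 + 1·61 + 4·27 + 3·86 + 1·74 + 3·79
            = 258 + 61 + 108 + 258 + 74 + 237 = 996.
Overall workload = 996 / 15 = 66.4000 ≈ 66.4.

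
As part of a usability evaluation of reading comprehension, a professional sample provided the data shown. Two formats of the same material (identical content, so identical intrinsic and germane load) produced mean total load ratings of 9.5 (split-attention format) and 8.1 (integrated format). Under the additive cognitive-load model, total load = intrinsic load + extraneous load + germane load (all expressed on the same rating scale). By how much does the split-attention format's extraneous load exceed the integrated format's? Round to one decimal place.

Intrinsic and germane load are equal across formats, so the difference in total load equals the difference in extraneous load.
Extraneous-load difference = 9.5 − 8.1 = 1.4.

1.4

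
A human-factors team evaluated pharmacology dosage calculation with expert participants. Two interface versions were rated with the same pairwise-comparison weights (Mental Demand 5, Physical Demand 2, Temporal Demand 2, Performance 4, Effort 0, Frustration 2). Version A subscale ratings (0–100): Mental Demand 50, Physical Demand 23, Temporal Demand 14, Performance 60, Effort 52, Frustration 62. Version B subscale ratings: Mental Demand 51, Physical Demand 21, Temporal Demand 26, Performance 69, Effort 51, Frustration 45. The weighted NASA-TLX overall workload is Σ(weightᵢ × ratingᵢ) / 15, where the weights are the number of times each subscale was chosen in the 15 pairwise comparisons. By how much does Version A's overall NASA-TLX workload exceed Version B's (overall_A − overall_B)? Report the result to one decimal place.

-1.8

Version A weighted sum = 5·50 + 2·23 + 2·14 + 4·60 + 0·52 + 2·62 = 250 + 46 + 28 + 240 + 0 + 124 = 688; overall_A = 688/15 = 45.8667.
Version B weighted sum = 5·51 + 2·21 + 2·26 + 4·69 + 0·51 + 2·45 = 255 + 42 + 52 + 276 + 0 + 90 = 715; overall_B = 715/15 = 47.6667.
Difference = 45.8667 − 47.6667 = -1.8000 ≈ -1.8.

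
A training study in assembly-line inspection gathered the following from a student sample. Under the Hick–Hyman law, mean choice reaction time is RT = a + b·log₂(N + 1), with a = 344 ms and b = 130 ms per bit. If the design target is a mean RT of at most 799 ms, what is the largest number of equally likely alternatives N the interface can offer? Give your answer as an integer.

10

Set 344 + 130·log₂(N + 1) ≤ 799.
log₂(N + 1) ≤ (799 − 344) / 130 = 3.5000.
N + 1 ≤ 2^3.5000 = 11.3137.
N ≤ 10.3137, so the largest integer N is 10.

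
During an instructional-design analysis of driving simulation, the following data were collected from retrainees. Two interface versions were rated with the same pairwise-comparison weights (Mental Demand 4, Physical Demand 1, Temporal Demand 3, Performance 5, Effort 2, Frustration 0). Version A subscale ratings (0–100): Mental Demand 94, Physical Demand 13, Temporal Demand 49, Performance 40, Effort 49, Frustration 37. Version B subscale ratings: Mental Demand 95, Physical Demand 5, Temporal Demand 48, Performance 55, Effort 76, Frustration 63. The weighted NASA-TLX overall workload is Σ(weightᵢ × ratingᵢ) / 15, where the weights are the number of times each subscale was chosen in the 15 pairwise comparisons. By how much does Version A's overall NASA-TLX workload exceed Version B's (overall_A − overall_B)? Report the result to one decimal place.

Version A weighted sum = 4·94 + 1·13 + 3·49 + 5·40 + 2·49 + 0·37 = 376 + 13 + 147 + 200 + 98 + 0 = 834; overall_A = 834/15 = 55.6000.
Version B weighted sum = 4·95 + 1·5 + 3·48 + 5·55 + 2·76 + 0·63 = 380 + 5 + 144 + 275 + 152 + 0 = 956; overall_B = 956/15 = 63.7333.
Difference = 55.6000 − 63.7333 = -8.1333 ≈ -8.1.

-8.1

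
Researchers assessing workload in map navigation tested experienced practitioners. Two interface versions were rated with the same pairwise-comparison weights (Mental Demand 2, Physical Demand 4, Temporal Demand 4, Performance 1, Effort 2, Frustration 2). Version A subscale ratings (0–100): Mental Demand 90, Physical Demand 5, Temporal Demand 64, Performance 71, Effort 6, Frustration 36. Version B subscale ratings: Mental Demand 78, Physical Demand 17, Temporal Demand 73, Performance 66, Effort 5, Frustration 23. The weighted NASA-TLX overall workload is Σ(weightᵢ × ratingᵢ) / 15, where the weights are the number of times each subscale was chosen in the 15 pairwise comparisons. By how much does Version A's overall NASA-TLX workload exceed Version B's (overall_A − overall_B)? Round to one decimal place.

-1.8

Version A weighted sum = 2·90 + 4·5 + 4·64 + 1·71 + 2·6 + 2·36 = 180 + 20 + 256 + 71 + 12 + 72 = 611; overall_A = 611/15 = 40.7333.
Version B weighted sum = 2·78 + 4·17 + 4·73 + 1·66 + 2·5 + 2·23 = 156 + 68 + 292 + 66 + 10 + 46 = 638; overall_B = 638/15 = 42.5333.
Difference = 40.7333 − 42.5333 = -1.8000 ≈ -1.8.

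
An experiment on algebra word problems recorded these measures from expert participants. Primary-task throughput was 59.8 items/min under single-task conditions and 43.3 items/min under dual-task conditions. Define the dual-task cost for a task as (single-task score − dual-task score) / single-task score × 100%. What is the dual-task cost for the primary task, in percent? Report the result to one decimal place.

27.6

Cost = (59.8 − 43.3) / 59.8 × 100%
     = 16.5000 / 59.8 × 100% = 27.5920%.
≈ 27.6%.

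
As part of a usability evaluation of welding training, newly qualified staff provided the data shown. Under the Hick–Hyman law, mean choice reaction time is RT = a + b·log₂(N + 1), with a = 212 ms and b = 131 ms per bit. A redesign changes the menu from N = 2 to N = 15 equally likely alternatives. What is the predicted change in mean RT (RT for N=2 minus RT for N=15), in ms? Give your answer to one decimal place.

-316.4

RT(2) = 212 + 131·log₂(3) = 212 + 131·1.5850 = 419.6350 ms.
RT(15) = 212 + 131·log₂(16) = 212 + 131·4.0000 = 736.0000 ms.
Difference = 419.6350 − 736.0000 = -316.3650 ≈ -316.4 ms.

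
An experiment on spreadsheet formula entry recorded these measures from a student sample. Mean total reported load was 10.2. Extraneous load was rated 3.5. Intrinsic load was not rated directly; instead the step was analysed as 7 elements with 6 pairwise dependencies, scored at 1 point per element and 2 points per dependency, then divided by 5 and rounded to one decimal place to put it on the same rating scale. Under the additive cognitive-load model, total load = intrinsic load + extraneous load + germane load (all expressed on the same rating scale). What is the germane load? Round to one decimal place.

2.9

Intrinsic (element-interactivity): (7 × 1 + 6 × 2) / 5 = 19 / 5 = 3.8000 → 3.8.
germane load = total − intrinsic − extraneous
             = 10.2 − 3.8 − 3.5 = 2.9.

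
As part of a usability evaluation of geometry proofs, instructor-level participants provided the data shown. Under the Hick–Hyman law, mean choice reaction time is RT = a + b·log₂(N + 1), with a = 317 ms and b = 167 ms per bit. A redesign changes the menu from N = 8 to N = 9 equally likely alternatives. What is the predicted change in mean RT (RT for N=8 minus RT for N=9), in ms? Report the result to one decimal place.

RT(8) = 317 + 167·log₂(9) = 317 + 167·3.1699 = 846.3733 ms.
RT(9) = 317 + 167·log₂(10) = 317 + 167·3.3219 = 871.7573 ms.
Difference = 846.3733 − 871.7573 = -25.3840 ≈ -25.4 ms.

-25.4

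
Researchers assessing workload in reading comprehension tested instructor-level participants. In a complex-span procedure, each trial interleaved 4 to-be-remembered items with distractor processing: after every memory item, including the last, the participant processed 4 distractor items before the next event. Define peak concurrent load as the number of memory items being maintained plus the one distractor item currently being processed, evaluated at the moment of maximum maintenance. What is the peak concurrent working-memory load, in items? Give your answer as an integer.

5

Maintenance is greatest during the distractor(s) after memory item 4: all 4 memory items are being held.
One distractor item is concurrently being processed.
Peak concurrent load = 4 + 1 = 5 items.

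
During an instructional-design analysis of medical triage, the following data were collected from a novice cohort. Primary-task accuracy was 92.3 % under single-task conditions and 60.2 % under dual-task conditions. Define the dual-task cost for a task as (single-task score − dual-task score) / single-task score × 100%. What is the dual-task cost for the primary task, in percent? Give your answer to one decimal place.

34.8

Cost = (92.3 − 60.2) / 92.3 × 100%
     = 32.1000 / 92.3 × 100% = 34.7779%.
≈ 34.8%.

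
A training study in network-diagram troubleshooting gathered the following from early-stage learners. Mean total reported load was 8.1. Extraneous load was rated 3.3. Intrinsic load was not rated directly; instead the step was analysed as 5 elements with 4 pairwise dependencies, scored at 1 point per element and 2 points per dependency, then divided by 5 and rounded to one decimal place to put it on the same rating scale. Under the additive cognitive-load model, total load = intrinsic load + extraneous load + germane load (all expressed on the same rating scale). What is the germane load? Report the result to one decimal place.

Intrinsic (element-interactivity): (5 × 1 + 4 × 2) / 5 = 13 / 5 = 2.6000 → 2.6.
germane load = total − intrinsic − extraneous
             = 8.1 − 2.6 − 3.3 = 2.2.

2.2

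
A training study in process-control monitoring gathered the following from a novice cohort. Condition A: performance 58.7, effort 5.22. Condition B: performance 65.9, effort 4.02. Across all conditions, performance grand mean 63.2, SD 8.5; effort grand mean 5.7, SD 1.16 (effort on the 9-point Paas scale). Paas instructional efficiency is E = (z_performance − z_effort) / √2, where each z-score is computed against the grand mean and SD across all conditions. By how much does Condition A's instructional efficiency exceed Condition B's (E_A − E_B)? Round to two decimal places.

-1.33

Condition A: z_P = (58.7 − 63.2)/8.5 = -0.5294; z_E = (5.22 − 5.7)/1.16 = -0.4138; E_A = (-0.5294 − (-0.4138))/√2 = -0.0817.
Condition B: z_P = (65.9 − 63.2)/8.5 = 0.3176; z_E = (4.02 − 5.7)/1.16 = -1.4483; E_B = (0.3176 − (-1.4483))/√2 = 1.2487.
E_A − E_B = -0.0817 − 1.2487 = -1.3304 ≈ -1.33.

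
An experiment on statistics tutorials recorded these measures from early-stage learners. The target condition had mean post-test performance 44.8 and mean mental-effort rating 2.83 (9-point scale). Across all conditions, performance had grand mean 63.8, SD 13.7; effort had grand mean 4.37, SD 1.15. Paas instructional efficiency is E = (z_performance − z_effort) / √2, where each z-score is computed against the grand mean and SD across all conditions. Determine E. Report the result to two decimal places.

z_performance = (44.8 − 63.8) / 13.7 = -19.0000 / 13.7 = -1.3869.
z_effort = (2.83 − 4.37) / 1.15 = -1.5400 / 1.15 = -1.3391.
z_P − z_E = -1.3869 − (-1.3391) = -0.0478.
E = -0.0478 / √2 = -0.0478 / 1.41421 = -0.0338 ≈ -0.03.

-0.03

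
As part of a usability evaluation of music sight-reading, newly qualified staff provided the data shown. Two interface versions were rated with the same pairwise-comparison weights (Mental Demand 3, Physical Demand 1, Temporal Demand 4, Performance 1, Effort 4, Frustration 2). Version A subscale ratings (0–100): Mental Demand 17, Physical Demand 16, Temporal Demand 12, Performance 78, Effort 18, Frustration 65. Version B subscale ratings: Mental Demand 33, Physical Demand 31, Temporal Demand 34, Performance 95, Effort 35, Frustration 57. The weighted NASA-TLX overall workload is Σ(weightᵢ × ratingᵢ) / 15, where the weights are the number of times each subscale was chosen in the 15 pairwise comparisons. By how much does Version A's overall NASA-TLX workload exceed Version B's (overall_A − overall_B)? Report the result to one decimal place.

Version A weighted sum = 3·17 + 1·16 + 4·12 + 1·78 + 4·18 + 2·65 = 51 + 16 + 48 + 78 + 72 + 130 = 395; overall_A = 395/15 = 26.3333.
Version B weighted sum = 3·33 + 1·31 + 4·34 + 1·95 + 4·35 + 2·57 = 99 + 31 + 136 + 95 + 140 + 114 = 615; overall_B = 615/15 = 41.0000.
Difference = 26.3333 − 41.0000 = -14.6667 ≈ -14.7.

-14.7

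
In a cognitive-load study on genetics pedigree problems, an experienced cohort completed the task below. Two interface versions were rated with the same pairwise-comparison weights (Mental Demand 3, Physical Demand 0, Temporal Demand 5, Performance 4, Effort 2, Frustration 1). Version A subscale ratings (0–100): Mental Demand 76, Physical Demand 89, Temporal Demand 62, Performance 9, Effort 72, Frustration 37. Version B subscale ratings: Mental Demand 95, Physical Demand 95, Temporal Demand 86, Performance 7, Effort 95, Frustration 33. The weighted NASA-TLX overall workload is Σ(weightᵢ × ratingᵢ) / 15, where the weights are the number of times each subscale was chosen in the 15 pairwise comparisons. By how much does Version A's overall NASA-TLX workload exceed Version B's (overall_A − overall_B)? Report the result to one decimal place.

-14.1

Version A weighted sum = 3·76 + 0·89 + 5·62 + 4·9 + 2·72 + 1·37 = 228 + 0 + 310 + 36 + 144 + 37 = 755; overall_A = 755/15 = 50.3333.
Version B weighted sum = 3·95 + 0·95 + 5·86 + 4·7 + 2·95 + 1·33 = 285 + 0 + 430 + 28 + 190 + 33 = 966; overall_B = 966/15 = 64.4000.
Difference = 50.3333 − 64.4000 = -14.0667 ≈ -14.1.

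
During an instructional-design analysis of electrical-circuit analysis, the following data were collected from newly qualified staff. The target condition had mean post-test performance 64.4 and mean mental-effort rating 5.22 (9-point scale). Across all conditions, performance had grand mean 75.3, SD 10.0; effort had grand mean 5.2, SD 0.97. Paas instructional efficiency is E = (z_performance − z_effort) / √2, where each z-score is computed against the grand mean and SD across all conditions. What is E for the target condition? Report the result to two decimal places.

z_performance = (64.4 − 75.3) / 10.0 = -10.9000 / 10.0 = -1.0900.
z_effort = (5.22 − 5.2) / 0.97 = 0.0200 / 0.97 = 0.0206.
z_P − z_E = -1.0900 − 0.0206 = -1.1106.
E = -1.1106 / √2 = -1.1106 / 1.41421 = -0.7853 ≈ -0.79.

-0.79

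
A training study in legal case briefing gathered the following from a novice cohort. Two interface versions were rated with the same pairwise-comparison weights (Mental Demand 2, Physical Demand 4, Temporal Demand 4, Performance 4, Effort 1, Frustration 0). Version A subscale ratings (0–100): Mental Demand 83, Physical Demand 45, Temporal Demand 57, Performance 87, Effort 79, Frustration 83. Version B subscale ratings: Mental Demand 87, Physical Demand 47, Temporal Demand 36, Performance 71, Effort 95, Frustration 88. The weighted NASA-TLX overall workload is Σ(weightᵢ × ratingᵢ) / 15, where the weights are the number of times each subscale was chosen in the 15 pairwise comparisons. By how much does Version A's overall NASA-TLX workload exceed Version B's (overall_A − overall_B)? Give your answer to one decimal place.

Version A weighted sum = 2·83 + 4·45 + 4·57 + 4·87 + 1·79 + 0·83 = 166 + 180 + 228 + 348 + 79 + 0 = 1001; overall_A = 1001/15 = 66.7333.
Version B weighted sum = 2·87 + 4·47 + 4·36 + 4·71 + 1·95 + 0·88 = 174 + 188 + 144 + 284 + 95 + 0 = 885; overall_B = 885/15 = 59.0000.
Difference = 66.7333 − 59.0000 = 7.7333 ≈ 7.7.

7.7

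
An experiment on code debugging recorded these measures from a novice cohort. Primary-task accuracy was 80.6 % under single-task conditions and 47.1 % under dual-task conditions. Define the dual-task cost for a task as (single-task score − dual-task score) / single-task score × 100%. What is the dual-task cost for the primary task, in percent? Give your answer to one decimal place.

41.6

Cost = (80.6 − 47.1) / 80.6 × 100%
     = 33.5000 / 80.6 × 100% = 41.5633%.
≈ 41.6%.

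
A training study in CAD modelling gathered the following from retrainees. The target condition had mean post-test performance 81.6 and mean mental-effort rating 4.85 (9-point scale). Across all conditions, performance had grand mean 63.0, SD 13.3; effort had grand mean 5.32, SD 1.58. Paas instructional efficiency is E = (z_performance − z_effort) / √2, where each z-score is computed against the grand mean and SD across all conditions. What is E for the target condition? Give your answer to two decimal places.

z_performance = (81.6 − 63.0) / 13.3 = 18.6000 / 13.3 = 1.3985.
z_effort = (4.85 − 5.32) / 1.58 = -0.4700 / 1.58 = -0.2975.
z_P − z_E = 1.3985 − (-0.2975) = 1.6960.
E = 1.6960 / √2 = 1.6960 / 1.41421 = 1.1993 ≈ 1.20.

1.20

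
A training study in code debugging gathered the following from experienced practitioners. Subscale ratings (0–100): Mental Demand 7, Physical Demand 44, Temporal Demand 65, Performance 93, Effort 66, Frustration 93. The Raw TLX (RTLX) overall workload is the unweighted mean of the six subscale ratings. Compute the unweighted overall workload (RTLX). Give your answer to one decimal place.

61.3

Sum of ratings = 7 + 44 + 65 + 93 + 66 + 93 = 368.
RTLX = 368 / 6 = 61.3333 ≈ 61.3.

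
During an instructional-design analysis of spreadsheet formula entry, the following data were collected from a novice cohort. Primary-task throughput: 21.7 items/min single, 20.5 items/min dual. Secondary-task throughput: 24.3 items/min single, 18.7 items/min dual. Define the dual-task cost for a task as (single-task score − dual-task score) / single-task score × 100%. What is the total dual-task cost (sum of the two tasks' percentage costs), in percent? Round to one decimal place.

28.6

Primary cost = (21.7 − 20.5) / 21.7 × 100% = 5.5300%.
Secondary cost = (24.3 − 18.7) / 24.3 × 100% = 23.0453%.
Total = 5.5300% + 23.0453% = 28.5753% ≈ 28.6%.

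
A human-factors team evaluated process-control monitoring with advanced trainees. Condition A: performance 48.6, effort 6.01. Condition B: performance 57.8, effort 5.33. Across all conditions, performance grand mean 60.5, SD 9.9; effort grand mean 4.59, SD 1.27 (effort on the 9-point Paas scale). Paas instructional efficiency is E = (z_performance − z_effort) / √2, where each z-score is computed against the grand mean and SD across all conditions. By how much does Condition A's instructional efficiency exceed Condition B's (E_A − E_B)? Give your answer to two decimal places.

-1.04

Condition A: z_P = (48.6 − 60.5)/9.9 = -1.2020; z_E = (6.01 − 4.59)/1.27 = 1.1181; E_A = (-1.2020 − 1.1181)/√2 = -1.6406.
Condition B: z_P = (57.8 − 60.5)/9.9 = -0.2727; z_E = (5.33 − 4.59)/1.27 = 0.5827; E_B = (-0.2727 − 0.5827)/√2 = -0.6049.
E_A − E_B = -1.6406 − (-0.6049) = -1.0357 ≈ -1.04.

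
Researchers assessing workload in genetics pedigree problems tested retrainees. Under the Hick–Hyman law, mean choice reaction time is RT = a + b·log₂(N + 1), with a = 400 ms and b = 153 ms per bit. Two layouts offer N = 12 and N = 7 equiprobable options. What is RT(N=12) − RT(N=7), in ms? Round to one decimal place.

RT(12) = 400 + 153·log₂(13) = 400 + 153·3.7004 = 966.1612 ms.
RT(7) = 400 + 153·log₂(8) = 400 + 153·3.0000 = 859.0000 ms.
Difference = 966.1612 − 859.0000 = 107.1612 ≈ 107.2 ms.

107.2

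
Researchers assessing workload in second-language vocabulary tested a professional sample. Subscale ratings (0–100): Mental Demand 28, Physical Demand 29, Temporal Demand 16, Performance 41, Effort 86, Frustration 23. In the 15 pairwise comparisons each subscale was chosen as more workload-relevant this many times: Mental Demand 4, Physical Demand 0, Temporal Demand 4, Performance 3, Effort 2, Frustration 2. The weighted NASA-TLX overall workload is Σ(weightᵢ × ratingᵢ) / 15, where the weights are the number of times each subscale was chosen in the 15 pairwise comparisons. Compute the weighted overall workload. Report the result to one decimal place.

The tallies are the weights (they sum to 15).
Weighted sum = 4·28 + 0·29 + 4·16 + 3·41 + 2·86 + 2·23
            = 112 + 0 + 64 + 123 + 172 + 46 = 517.
Overall workload = 517 / 15 = 34.4667 ≈ 34.5.

34.5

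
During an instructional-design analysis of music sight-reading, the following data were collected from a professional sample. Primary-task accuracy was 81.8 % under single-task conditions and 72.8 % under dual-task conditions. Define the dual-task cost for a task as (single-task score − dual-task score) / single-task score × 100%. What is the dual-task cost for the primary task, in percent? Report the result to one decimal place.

11.0

Cost = (81.8 − 72.8) / 81.8 × 100%
     = 9.0000 / 81.8 × 100% = 11.0024%.
≈ 11.0%.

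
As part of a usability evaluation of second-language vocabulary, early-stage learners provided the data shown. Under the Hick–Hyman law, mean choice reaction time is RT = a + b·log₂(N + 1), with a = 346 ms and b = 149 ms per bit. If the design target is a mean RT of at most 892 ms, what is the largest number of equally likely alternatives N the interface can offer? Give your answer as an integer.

11

Set 346 + 149·log₂(N + 1) ≤ 892.
log₂(N + 1) ≤ (892 − 346) / 149 = 3.6644.
N + 1 ≤ 2^3.6644 = 12.6793.
N ≤ 11.6793, so the largest integer N is 11.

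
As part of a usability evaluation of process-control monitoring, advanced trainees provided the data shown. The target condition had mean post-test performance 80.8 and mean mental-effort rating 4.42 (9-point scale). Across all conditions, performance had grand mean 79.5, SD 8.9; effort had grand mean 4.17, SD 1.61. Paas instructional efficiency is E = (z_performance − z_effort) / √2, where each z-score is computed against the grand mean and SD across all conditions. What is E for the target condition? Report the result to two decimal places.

-0.01

z_performance = (80.8 − 79.5) / 8.9 = 1.3000 / 8.9 = 0.1461.
z_effort = (4.42 − 4.17) / 1.61 = 0.2500 / 1.61 = 0.1553.
z_P − z_E = 0.1461 − 0.1553 = -0.0092.
E = -0.0092 / √2 = -0.0092 / 1.41421 = -0.0065 ≈ -0.01.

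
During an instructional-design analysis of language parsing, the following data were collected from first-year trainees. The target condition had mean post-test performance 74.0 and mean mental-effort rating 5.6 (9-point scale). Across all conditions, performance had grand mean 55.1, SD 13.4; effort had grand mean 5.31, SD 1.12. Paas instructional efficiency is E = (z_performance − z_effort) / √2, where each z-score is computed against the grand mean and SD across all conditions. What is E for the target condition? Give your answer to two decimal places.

z_performance = (74.0 − 55.1) / 13.4 = 18.9000 / 13.4 = 1.4104.
z_effort = (5.6 − 5.31) / 1.12 = 0.2900 / 1.12 = 0.2589.
z_P − z_E = 1.4104 − 0.2589 = 1.1515.
E = 1.1515 / √2 = 1.1515 / 1.41421 = 0.8142 ≈ 0.81.

0.81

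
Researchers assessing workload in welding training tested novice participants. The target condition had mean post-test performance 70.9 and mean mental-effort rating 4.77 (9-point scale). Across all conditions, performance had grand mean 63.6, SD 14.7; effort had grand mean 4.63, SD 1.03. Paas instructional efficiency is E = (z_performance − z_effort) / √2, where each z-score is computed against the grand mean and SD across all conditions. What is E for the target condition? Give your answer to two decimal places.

0.26

z_performance = (70.9 − 63.6) / 14.7 = 7.3000 / 14.7 = 0.4966.
z_effort = (4.77 − 4.63) / 1.03 = 0.1400 / 1.03 = 0.1359.
z_P − z_E = 0.4966 − 0.1359 = 0.3607.
E = 0.3607 / √2 = 0.3607 / 1.41421 = 0.2551 ≈ 0.26.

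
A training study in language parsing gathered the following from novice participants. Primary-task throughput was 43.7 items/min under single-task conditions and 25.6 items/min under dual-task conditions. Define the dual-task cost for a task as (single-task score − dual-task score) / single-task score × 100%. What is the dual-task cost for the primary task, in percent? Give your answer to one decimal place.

41.4

Cost = (43.7 − 25.6) / 43.7 × 100%
     = 18.1000 / 43.7 × 100% = 41.4188%.
≈ 41.4%.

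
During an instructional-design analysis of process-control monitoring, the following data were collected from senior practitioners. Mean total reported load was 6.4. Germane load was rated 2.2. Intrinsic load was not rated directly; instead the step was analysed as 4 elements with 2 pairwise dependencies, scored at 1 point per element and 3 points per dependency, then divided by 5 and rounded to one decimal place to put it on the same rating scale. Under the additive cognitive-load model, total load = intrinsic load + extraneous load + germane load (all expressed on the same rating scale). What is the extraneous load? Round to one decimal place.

2.2

Intrinsic (element-interactivity): (4 × 1 + 2 × 3) / 5 = 10 / 5 = 2.0000 → 2.0.
extraneous load = total − intrinsic − germane
             = 6.4 − 2.0 − 2.2 = 2.2.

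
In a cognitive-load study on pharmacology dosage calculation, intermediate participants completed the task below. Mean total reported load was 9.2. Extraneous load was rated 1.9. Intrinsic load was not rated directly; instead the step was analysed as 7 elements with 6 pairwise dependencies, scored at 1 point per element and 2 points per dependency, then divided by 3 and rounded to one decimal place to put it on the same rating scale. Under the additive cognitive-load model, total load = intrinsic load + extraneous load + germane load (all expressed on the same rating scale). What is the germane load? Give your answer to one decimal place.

Intrinsic (element-interactivity): (7 × 1 + 6 × 2) / 3 = 19 / 3 = 6.3333 → 6.3.
germane load = total − intrinsic − extraneous
             = 9.2 − 6.3 − 1.9 = 1.0.

1.0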